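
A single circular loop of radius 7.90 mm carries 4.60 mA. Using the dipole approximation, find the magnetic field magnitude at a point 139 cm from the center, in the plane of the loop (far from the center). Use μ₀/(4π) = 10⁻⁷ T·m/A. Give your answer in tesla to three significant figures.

B ≈ 3.36×10⁻¹⁴ T

Magnetic moment m = IA = Iπa² = (0.00460)·π·(0.00790)² = 9.019×10⁻⁷ A·m².
In the equatorial plane B = (μ₀/4π)·m/r³ (half the axial value).
B = (10⁻⁷)·(9.019×10⁻⁷) / (1.39)³ = 3.358×10⁻¹⁴ T.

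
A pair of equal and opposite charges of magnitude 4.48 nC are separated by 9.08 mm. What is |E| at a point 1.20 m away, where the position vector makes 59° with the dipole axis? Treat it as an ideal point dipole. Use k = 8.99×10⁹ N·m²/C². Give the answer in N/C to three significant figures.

Dipole moment p = qd = (4.48×10⁻⁹ C)(0.00908 m) = 4.068×10⁻¹¹ C·m.
At angle θ the dipole field magnitude is E = (kp/r³)·√(1 + 3cos²θ).
kp/r³ = (8.99×10⁹)(4.068×10⁻¹¹) / (1.20)³ = 0.2116 N/C.
√(1 + 3cos²59°) = √(1 + 3·0.2653) = √1.7958 ≈ 1.3401.
E ≈ 0.2116 × 1.340 = 0.2836 N/C.

E ≈ 0.284 N/C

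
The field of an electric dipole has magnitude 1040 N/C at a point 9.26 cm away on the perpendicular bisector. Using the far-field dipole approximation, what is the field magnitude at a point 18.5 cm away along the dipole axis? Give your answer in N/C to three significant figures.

Dipole fields scale as 1/r³ in the far field.
The axial field is twice the equatorial field at the same r, so the geometry factor is 2/1.
E₂ = E₁ · (2/1) · (r₁/r₂)³ = 1040 · 2 · (9.26/18.5)³.
(r₁/r₂)³ = (0.5005)³ = 0.1254.
E₂ ≈ 260.8 N/C.

E ≈ 261 N/C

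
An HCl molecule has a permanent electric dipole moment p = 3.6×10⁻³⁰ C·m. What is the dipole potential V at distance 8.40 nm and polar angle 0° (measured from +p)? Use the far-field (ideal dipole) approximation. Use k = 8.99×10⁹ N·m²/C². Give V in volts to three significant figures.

The dipole potential is V = kp cosθ / r².
V = (8.99×10⁹)(3.60×10⁻³⁰)·cos0° / (8.40×10⁻⁹)² = 4.587×10⁻⁴ V.

V ≈ 4.59×10⁻⁴ V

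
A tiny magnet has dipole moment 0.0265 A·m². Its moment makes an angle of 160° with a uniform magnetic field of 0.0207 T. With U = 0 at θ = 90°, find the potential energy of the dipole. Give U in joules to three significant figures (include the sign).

U = −m·B = −mB cosθ.
U = −(0.0265)(0.0207)·cos160° = 5.155×10⁻⁴ J.

U ≈ 5.15×10⁻⁴ J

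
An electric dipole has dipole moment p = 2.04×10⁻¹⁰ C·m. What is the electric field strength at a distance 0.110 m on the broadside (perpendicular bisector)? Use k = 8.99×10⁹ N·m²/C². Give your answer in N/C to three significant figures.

E ≈ 1380 N/C

On the perpendicular bisector E = kp/r³ (half the axial value at the same distance).
E = (8.99×10⁹)(2.04×10⁻¹⁰) / (0.110)³ = 1378 N/C.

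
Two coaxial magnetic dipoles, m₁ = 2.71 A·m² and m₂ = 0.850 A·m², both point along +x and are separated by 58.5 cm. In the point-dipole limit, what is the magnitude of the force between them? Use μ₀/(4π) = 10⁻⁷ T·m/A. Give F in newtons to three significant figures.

On-axis B of dipole 1: B = (μ₀/4π)·2m₁/r³. Force on dipole 2: F = m₂·dB/dr.
dB/dr = −(μ₀/4π)·6m₁/r⁴, so |F| = (μ₀/4π)·6m₁m₂/r⁴.
F = 6(10⁻⁷)(2.71)(0.850)/(0.585)⁴ = 1.180×10⁻⁵ N.

F ≈ 1.18×10⁻⁵ N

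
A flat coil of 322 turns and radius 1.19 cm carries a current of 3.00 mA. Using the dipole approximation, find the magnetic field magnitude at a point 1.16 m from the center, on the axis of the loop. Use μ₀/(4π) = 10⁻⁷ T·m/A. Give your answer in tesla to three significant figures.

m = NIA = NIπa² = 322·(0.00300)·π·(0.0119)² = 4.298×10⁻⁴ A·m².
On axis B = (μ₀/4π)·2m/r³.
B = 2·(10⁻⁷)·(4.298×10⁻⁴) / (1.16)³ = 5.507×10⁻¹¹ T.

B ≈ 5.51×10⁻¹¹ T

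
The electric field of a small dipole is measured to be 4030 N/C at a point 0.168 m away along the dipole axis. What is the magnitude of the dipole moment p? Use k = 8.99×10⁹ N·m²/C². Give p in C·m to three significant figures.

p ≈ 1.06×10⁻⁹ C·m

On axis E = 2kp/r³, so p = Er³/(2k).
p = (4030)·(0.168)³ / (2·8.99×10⁹) = 1.063×10⁻⁹ C·m.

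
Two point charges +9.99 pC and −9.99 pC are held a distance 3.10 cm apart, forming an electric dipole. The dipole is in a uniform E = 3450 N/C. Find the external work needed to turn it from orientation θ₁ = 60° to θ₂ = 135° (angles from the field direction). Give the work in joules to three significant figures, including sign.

W ≈ 1.29×10⁻⁹ J

Dipole moment p = qd = (9.99×10⁻¹² C)(0.0310 m) = 3.097×10⁻¹³ C·m.
W_ext = ΔU = U(θ₂) − U(θ₁) = −pE cosθ₂ − (−pE cosθ₁) = pE(cosθ₁ − cosθ₂).
W = (3.097×10⁻¹³)(3450)·(cos60° − cos135°) = (1.068×10⁻⁹)·(+1.2071) = 1.290×10⁻⁹ J.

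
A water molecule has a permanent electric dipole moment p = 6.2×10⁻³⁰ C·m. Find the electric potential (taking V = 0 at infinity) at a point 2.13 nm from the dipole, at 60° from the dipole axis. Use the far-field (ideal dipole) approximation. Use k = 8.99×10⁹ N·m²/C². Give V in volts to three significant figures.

V ≈ 0.00614 V

The dipole potential is V = kp cosθ / r².
V = (8.99×10⁹)(6.20×10⁻³⁰)·cos60° / (2.13×10⁻⁹)² = 0.006143 V.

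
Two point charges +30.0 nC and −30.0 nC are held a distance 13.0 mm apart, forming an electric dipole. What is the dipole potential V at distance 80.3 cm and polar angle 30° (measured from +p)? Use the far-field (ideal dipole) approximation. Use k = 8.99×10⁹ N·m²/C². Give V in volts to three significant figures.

Dipole moment p = qd = (3.00×10⁻⁸ C)(0.0130 m) = 3.90×10⁻¹⁰ C·m.
The dipole potential is V = kp cosθ / r².
V = (8.99×10⁹)(3.90×10⁻¹⁰)·cos30° / (0.803)² = 4.709 V.

V ≈ 4.71 V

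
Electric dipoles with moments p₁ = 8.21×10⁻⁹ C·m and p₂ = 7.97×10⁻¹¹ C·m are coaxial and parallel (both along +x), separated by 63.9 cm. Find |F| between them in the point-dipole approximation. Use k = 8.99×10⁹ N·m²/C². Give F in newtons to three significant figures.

F ≈ 2.12×10⁻⁷ N

On-axis field of dipole 1 at distance r: E = 2kp₁/r³. Force on dipole 2 is F = p₂·dE/dr (gradient along axis).
dE/dr = −6kp₁/r⁴, so |F| = 6kp₁p₂/r⁴ (attractive for aligned moments).
F = 6(8.99×10⁹)(8.21×10⁻⁹)(7.97×10⁻¹¹)/(0.639)⁴ = 2.117×10⁻⁷ N.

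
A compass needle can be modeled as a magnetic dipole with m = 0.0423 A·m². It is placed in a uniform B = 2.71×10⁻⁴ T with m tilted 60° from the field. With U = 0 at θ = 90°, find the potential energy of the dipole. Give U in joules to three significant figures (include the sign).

U ≈ -5.73×10⁻⁶ J

U = −m·B = −mB cosθ.
U = −(0.0423)(2.71×10⁻⁴)·cos60° = -5.732×10⁻⁶ J.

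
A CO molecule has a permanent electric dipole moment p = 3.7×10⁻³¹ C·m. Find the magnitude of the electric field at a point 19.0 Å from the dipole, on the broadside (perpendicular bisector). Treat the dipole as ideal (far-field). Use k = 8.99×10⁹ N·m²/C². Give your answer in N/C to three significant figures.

E ≈ 4.85×10⁵ N/C

In the equatorial plane E = kp/r³.
E = (8.99×10⁹)(3.70×10⁻³¹) / (1.90×10⁻⁹)³ = 4.850×10⁵ N/C.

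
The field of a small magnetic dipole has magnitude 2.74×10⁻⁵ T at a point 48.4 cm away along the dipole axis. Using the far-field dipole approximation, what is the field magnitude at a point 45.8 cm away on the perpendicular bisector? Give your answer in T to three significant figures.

Dipole fields scale as 1/r³ in the far field.
The axial field is twice the equatorial field at the same r, so the geometry factor is 1/2.
B₂ = B₁ · (1/2) · (r₁/r₂)³ = 2.74×10⁻⁵ · 0.5 · (48.4/45.8)³.
(r₁/r₂)³ = (1.057)³ = 1.18.
B₂ ≈ 1.617×10⁻⁵ T.

B ≈ 1.62×10⁻⁵ T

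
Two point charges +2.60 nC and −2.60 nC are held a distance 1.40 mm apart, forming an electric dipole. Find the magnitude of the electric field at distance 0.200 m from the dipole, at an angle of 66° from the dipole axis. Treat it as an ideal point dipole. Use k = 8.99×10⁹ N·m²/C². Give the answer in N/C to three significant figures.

Dipole moment p = qd = (2.60×10⁻⁹ C)(0.00140 m) = 3.64×10⁻¹² C·m.
At angle θ the dipole field magnitude is E = (kp/r³)·√(1 + 3cos²θ).
kp/r³ = (8.99×10⁹)(3.64×10⁻¹²) / (0.200)³ = 4.090 N/C.
√(1 + 3cos²66°) = √(1 + 3·0.1654) = √1.4963 ≈ 1.2232.
E ≈ 4.090 × 1.223 = 5.004 N/C.

E ≈ 5.00 N/C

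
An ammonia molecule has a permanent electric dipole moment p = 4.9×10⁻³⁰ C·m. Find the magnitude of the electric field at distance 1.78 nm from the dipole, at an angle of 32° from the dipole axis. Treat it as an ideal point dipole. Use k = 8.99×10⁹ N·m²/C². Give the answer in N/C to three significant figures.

E ≈ 1.39×10⁷ N/C

At angle θ the dipole field magnitude is E = (kp/r³)·√(1 + 3cos²θ).
kp/r³ = (8.99×10⁹)(4.90×10⁻³⁰) / (1.78×10⁻⁹)³ = 7.811×10⁶ N/C.
√(1 + 3cos²32°) = √(1 + 3·0.7192) = √3.1576 ≈ 1.7770.
E ≈ 7.811×10⁶ × 1.777 = 1.388×10⁷ N/C.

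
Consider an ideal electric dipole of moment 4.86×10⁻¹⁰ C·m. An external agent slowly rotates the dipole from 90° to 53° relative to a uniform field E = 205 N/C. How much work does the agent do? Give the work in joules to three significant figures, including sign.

W ≈ -6.00×10⁻⁸ J

W_ext = ΔU = U(θ₂) − U(θ₁) = −pE cosθ₂ − (−pE cosθ₁) = pE(cosθ₁ − cosθ₂).
W = (4.86×10⁻¹⁰)(205)·(cos90° − cos53°) = (9.963×10⁻⁸)·(-0.6018) = -5.996×10⁻⁸ J.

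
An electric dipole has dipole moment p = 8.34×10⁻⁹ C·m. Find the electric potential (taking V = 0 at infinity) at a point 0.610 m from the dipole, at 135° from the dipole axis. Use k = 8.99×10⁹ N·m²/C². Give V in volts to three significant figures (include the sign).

V ≈ -142 V

The dipole potential is V = kp cosθ / r².
V = (8.99×10⁹)(8.34×10⁻⁹)·cos135° / (0.610)² = -142.5 V.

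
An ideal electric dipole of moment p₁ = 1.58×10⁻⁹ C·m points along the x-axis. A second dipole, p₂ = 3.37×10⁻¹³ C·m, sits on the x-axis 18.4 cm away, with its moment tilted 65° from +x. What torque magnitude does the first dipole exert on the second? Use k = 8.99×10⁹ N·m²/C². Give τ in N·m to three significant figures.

The second dipole sits on the axis of the first, so the field there is axial: E₁ = 2kp₁/r³ along +x.
E₁ = 2(8.99×10⁹)(1.58×10⁻⁹)/(0.184)³ = 4560 N/C.
Torque on the second dipole: τ = p₂ E₁ sinθ.
τ = (3.37×10⁻¹³)(4560)·sin65° = 1.393×10⁻⁹ N·m.

τ ≈ 1.39×10⁻⁹ N·m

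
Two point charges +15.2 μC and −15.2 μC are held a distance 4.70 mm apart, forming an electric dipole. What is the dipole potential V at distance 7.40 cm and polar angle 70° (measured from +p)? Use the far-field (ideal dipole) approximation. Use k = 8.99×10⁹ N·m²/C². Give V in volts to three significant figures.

V ≈ 4.01×10⁴ V

Dipole moment p = qd = (1.52×10⁻⁵ C)(0.00470 m) = 7.144×10⁻⁸ C·m.
The dipole potential is V = kp cosθ / r².
V = (8.99×10⁹)(7.144×10⁻⁸)·cos70° / (0.0740)² = 4.011×10⁴ V.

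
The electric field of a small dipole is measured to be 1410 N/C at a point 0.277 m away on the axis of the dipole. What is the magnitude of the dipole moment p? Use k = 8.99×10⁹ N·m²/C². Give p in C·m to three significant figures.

p ≈ 1.67×10⁻⁹ C·m

On axis E = 2kp/r³, so p = Er³/(2k).
p = (1410)·(0.277)³ / (2·8.99×10⁹) = 1.667×10⁻⁹ C·m.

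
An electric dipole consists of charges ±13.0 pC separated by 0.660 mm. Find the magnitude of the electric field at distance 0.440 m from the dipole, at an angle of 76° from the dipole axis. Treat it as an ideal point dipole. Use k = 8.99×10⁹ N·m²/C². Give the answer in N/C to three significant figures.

E ≈ 9.82×10⁻⁴ N/C

Dipole moment p = qd = (1.30×10⁻¹¹ C)(6.60×10⁻⁴ m) = 8.58×10⁻¹⁵ C·m.
At angle θ the dipole field magnitude is E = (kp/r³)·√(1 + 3cos²θ).
kp/r³ = (8.99×10⁹)(8.58×10⁻¹⁵) / (0.440)³ = 9.055×10⁻⁴ N/C.
√(1 + 3cos²76°) = √(1 + 3·0.0585) = √1.1756 ≈ 1.0842.
E ≈ 9.055×10⁻⁴ × 1.084 = 9.818×10⁻⁴ N/C.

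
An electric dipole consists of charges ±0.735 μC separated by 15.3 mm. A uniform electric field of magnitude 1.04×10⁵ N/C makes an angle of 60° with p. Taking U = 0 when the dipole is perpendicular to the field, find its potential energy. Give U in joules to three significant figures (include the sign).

U ≈ -5.85×10⁻⁴ J

Dipole moment p = qd = (7.35×10⁻⁷ C)(0.0153 m) = 1.125×10⁻⁸ C·m.
U = −p·E = −pE cosθ.
U = −(1.125×10⁻⁸)(1.04×10⁵)·cos60° = -5.850×10⁻⁴ J.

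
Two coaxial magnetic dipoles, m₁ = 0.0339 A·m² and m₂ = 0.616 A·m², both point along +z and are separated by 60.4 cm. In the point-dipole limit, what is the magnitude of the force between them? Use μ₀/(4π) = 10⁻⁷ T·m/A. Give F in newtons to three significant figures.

On-axis B of dipole 1: B = (μ₀/4π)·2m₁/r³. Force on dipole 2: F = m₂·dB/dr.
dB/dr = −(μ₀/4π)·6m₁/r⁴, so |F| = (μ₀/4π)·6m₁m₂/r⁴.
F = 6(10⁻⁷)(0.0339)(0.616)/(0.604)⁴ = 9.414×10⁻⁸ N.

F ≈ 9.41×10⁻⁸ N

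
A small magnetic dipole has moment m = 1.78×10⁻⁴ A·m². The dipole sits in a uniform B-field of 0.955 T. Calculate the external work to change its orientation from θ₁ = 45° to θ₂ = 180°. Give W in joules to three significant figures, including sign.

W ≈ 2.90×10⁻⁴ J

W_ext = ΔU = −mB cosθ₂ + mB cosθ₁ = mB(cosθ₁ − cosθ₂).
W = (1.78×10⁻⁴)(0.955)·(cos45° − cos180°) = (1.700×10⁻⁴)·(+1.7071) = 2.902×10⁻⁴ J.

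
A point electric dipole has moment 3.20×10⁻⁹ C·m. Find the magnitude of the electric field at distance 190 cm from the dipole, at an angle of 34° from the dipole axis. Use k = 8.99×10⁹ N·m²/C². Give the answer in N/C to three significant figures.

At angle θ the dipole field magnitude is E = (kp/r³)·√(1 + 3cos²θ).
kp/r³ = (8.99×10⁹)(3.20×10⁻⁹) / (1.90)³ = 4.194 N/C.
√(1 + 3cos²34°) = √(1 + 3·0.6873) = √3.0619 ≈ 1.7498.
E ≈ 4.194 × 1.750 = 7.339 N/C.

E ≈ 7.34 N/C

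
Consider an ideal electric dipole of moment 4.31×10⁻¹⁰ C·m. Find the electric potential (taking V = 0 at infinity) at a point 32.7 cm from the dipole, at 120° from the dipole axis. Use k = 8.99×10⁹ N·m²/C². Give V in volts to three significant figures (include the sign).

The dipole potential is V = kp cosθ / r².
V = (8.99×10⁹)(4.31×10⁻¹⁰)·cos120° / (0.327)² = -18.12 V.

V ≈ -18.1 V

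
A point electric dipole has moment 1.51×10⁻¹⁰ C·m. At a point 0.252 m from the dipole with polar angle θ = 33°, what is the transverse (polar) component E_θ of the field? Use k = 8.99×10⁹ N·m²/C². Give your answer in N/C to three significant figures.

For a dipole, E_θ = (kp sinθ)/r³.
kp/r³ = (8.99×10⁹)(1.51×10⁻¹⁰)/(0.252)³ = 84.83 N/C.
E_θ = 84.83·sin33° = 46.20 N/C.

E_θ ≈ 46.2 N/C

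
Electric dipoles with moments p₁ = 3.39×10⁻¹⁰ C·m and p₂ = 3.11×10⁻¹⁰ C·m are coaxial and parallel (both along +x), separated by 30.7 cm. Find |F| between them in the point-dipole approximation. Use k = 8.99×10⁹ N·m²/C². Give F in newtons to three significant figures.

On-axis field of dipole 1 at distance r: E = 2kp₁/r³. Force on dipole 2 is F = p₂·dE/dr (gradient along axis).
dE/dr = −6kp₁/r⁴, so |F| = 6kp₁p₂/r⁴ (attractive for aligned moments).
F = 6(8.99×10⁹)(3.39×10⁻¹⁰)(3.11×10⁻¹⁰)/(0.307)⁴ = 6.402×10⁻⁷ N.

F ≈ 6.40×10⁻⁷ N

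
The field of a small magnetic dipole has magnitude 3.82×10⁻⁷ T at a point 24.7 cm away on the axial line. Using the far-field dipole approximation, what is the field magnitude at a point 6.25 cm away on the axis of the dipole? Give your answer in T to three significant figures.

Dipole fields scale as 1/r³ in the far field; the geometry is the same at both points.
B₂ = B₁ · (r₁/r₂)³ = 3.82×10⁻⁷ · (24.7/6.25)³.
(r₁/r₂)³ = (3.952)³ = 61.72.
B₂ ≈ 2.358×10⁻⁵ T.

B ≈ 2.36×10⁻⁵ T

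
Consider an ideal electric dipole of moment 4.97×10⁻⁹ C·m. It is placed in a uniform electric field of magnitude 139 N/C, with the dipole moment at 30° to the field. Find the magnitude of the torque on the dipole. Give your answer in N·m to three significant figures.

Torque on an electric dipole: τ = pE sinθ.
τ = (4.97×10⁻⁹)(139)·sin30° = 3.454×10⁻⁷ N·m.

τ ≈ 3.45×10⁻⁷ N·m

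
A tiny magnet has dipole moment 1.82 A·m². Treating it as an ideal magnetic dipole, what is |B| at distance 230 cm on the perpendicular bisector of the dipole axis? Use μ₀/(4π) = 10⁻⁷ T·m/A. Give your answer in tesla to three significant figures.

B ≈ 1.50×10⁻⁸ T

In the equatorial plane B = (μ₀/4π)·m/r³ (half the axial value).
B = (10⁻⁷)·(1.82) / (2.30)³ = 1.496×10⁻⁸ T.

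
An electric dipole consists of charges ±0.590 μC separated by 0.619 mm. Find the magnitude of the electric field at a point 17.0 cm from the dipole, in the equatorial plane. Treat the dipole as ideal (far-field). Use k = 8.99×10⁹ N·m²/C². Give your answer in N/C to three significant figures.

E ≈ 668 N/C

Dipole moment p = qd = (5.90×10⁻⁷ C)(6.19×10⁻⁴ m) = 3.652×10⁻¹⁰ C·m.
On the perpendicular bisector E = kp/r³ (half the axial value at the same distance).
E = (8.99×10⁹)(3.652×10⁻¹⁰) / (0.170)³ = 668.3 N/C.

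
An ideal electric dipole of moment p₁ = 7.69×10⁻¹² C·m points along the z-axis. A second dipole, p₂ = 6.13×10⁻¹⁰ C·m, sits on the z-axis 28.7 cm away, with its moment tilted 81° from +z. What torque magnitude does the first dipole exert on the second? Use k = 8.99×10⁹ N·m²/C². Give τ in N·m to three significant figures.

τ ≈ 3.54×10⁻⁹ N·m

The second dipole sits on the axis of the first, so the field there is axial: E₁ = 2kp₁/r³ along +z.
E₁ = 2(8.99×10⁹)(7.69×10⁻¹²)/(0.287)³ = 5.849 N/C.
Torque on the second dipole: τ = p₂ E₁ sinθ.
τ = (6.13×10⁻¹⁰)(5.849)·sin81° = 3.541×10⁻⁹ N·m.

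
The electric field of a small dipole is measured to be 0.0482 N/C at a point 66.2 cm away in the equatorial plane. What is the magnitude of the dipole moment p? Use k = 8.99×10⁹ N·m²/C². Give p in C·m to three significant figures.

p ≈ 1.56×10⁻¹² C·m

In the equatorial plane E = kp/r³, so p = Er³/(k).
p = (0.0482)·(0.662)³ / (8.99×10⁹) = 1.555×10⁻¹² C·m.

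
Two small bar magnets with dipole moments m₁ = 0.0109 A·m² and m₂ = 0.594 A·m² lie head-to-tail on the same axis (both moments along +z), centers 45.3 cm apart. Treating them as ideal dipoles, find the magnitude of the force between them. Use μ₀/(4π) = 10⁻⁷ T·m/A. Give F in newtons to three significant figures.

F ≈ 9.23×10⁻⁸ N

On-axis B of dipole 1: B = (μ₀/4π)·2m₁/r³. Force on dipole 2: F = m₂·dB/dr.
dB/dr = −(μ₀/4π)·6m₁/r⁴, so |F| = (μ₀/4π)·6m₁m₂/r⁴.
F = 6(10⁻⁷)(0.0109)(0.594)/(0.453)⁴ = 9.225×10⁻⁸ N.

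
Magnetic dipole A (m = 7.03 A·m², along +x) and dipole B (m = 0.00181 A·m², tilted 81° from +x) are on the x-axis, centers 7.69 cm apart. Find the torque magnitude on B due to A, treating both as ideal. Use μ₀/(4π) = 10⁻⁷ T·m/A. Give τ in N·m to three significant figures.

Dipole B is on the axis of dipole A, so B₁ there is axial: B₁ = (μ₀/4π)·2m₁/r³ along +x.
B₁ = 2(10⁻⁷)(7.03)/(0.0769)³ = 0.003092 T.
τ = m₂ B₁ sinθ.
τ = (0.00181)(0.003092)·sin81° = 5.527×10⁻⁶ N·m.

τ ≈ 5.53×10⁻⁶ N·m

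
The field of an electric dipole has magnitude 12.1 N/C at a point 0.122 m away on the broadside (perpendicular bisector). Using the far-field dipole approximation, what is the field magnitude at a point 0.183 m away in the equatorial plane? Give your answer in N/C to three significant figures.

Dipole fields scale as 1/r³ in the far field; the geometry is the same at both points.
E₂ = E₁ · (r₁/r₂)³ = 12.1 · (0.122/0.183)³.
(r₁/r₂)³ = (0.6667)³ = 0.2963.
E₂ ≈ 3.585 N/C.

E ≈ 3.59 N/C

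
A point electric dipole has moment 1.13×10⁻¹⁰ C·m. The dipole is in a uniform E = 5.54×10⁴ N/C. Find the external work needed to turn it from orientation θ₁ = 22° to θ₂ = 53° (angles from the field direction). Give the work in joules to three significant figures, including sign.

W_ext = ΔU = U(θ₂) − U(θ₁) = −pE cosθ₂ − (−pE cosθ₁) = pE(cosθ₁ − cosθ₂).
W = (1.13×10⁻¹⁰)(5.54×10⁴)·(cos22° − cos53°) = (6.260×10⁻⁶)·(+0.3254) = 2.037×10⁻⁶ J.

W ≈ 2.04×10⁻⁶ J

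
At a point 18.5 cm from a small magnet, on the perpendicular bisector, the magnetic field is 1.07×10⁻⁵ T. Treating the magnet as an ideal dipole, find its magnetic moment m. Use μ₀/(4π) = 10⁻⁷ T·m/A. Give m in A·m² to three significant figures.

m ≈ 0.677 A·m²

In the equatorial plane B = (μ₀/4π)·m/r³, so m = Br³·4π/(μ₀).
m = (1.07×10⁻⁵)·(0.185)³ / (10⁻⁷) = 0.6775 A·m².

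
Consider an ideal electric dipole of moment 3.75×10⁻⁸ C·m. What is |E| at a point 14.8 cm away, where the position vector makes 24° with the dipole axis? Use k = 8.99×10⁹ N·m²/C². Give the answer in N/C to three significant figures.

At angle θ the dipole field magnitude is E = (kp/r³)·√(1 + 3cos²θ).
kp/r³ = (8.99×10⁹)(3.75×10⁻⁸) / (0.148)³ = 1.040×10⁵ N/C.
√(1 + 3cos²24°) = √(1 + 3·0.8346) = √3.5037 ≈ 1.8718.
E ≈ 1.040×10⁵ × 1.872 = 1.947×10⁵ N/C.

E ≈ 1.95×10⁵ N/C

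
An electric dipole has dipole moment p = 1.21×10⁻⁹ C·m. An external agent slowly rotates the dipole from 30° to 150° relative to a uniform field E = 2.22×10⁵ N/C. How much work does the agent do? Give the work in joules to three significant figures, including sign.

W ≈ 4.65×10⁻⁴ J

W_ext = ΔU = U(θ₂) − U(θ₁) = −pE cosθ₂ − (−pE cosθ₁) = pE(cosθ₁ − cosθ₂).
W = (1.21×10⁻⁹)(2.22×10⁵)·(cos30° − cos150°) = (2.686×10⁻⁴)·(+1.7321) = 4.653×10⁻⁴ J.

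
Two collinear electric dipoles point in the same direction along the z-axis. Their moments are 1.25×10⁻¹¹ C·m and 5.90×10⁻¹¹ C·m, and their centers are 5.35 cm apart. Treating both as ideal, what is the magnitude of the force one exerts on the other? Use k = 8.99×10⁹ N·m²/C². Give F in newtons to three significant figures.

F ≈ 4.86×10⁻⁶ N

On-axis field of dipole 1 at distance r: E = 2kp₁/r³. Force on dipole 2 is F = p₂·dE/dr (gradient along axis).
dE/dr = −6kp₁/r⁴, so |F| = 6kp₁p₂/r⁴ (attractive for aligned moments).
F = 6(8.99×10⁹)(1.25×10⁻¹¹)(5.90×10⁻¹¹)/(0.0535)⁴ = 4.856×10⁻⁶ N.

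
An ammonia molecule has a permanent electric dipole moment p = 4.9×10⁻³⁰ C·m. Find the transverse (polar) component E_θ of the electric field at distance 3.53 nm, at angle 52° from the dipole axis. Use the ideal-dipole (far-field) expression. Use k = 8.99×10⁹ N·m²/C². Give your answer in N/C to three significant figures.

E_θ ≈ 7.89×10⁵ N/C

For a dipole, E_θ = (kp sinθ)/r³.
kp/r³ = (8.99×10⁹)(4.90×10⁻³⁰)/(3.53×10⁻⁹)³ = 1.001×10⁶ N/C.
E_θ = 1.001×10⁶·sin52° = 7.892×10⁵ N/C.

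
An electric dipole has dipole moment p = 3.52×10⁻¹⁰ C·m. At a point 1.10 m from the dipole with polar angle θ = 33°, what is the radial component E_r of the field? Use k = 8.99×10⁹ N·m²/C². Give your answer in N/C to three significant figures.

For a dipole, E_r = (2kp cosθ)/r³.
kp/r³ = (8.99×10⁹)(3.52×10⁻¹⁰)/(1.10)³ = 2.378 N/C.
E_r = 2·2.378·cos33° = 3.988 N/C.

E_r ≈ 3.99 N/C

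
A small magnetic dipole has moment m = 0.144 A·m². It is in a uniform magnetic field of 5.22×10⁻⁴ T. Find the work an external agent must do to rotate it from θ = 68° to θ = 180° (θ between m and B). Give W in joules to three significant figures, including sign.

W_ext = ΔU = −mB cosθ₂ + mB cosθ₁ = mB(cosθ₁ − cosθ₂).
W = (0.144)(5.22×10⁻⁴)·(cos68° − cos180°) = (7.517×10⁻⁵)·(+1.3746) = 1.033×10⁻⁴ J.

W ≈ 1.03×10⁻⁴ J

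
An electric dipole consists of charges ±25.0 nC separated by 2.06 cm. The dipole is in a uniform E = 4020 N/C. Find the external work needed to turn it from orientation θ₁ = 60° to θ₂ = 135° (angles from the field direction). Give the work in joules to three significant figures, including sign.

W ≈ 2.50×10⁻⁶ J

Dipole moment p = qd = (2.50×10⁻⁸ C)(0.0206 m) = 5.15×10⁻¹⁰ C·m.
W_ext = ΔU = U(θ₂) − U(θ₁) = −pE cosθ₂ − (−pE cosθ₁) = pE(cosθ₁ − cosθ₂).
W = (5.15×10⁻¹⁰)(4020)·(cos60° − cos135°) = (2.070×10⁻⁶)·(+1.2071) = 2.499×10⁻⁶ J.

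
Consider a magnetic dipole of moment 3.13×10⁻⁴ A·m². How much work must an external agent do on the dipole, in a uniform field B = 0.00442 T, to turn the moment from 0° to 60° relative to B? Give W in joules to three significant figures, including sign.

W ≈ 6.92×10⁻⁷ J

W_ext = ΔU = −mB cosθ₂ + mB cosθ₁ = mB(cosθ₁ − cosθ₂).
W = (3.13×10⁻⁴)(0.00442)·(cos0° − cos60°) = (1.383×10⁻⁶)·(+0.5000) = 6.917×10⁻⁷ J.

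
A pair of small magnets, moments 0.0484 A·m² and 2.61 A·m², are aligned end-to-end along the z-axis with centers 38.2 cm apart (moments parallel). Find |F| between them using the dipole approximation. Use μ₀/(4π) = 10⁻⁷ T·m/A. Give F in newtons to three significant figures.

On-axis B of dipole 1: B = (μ₀/4π)·2m₁/r³. Force on dipole 2: F = m₂·dB/dr.
dB/dr = −(μ₀/4π)·6m₁/r⁴, so |F| = (μ₀/4π)·6m₁m₂/r⁴.
F = 6(10⁻⁷)(0.0484)(2.61)/(0.382)⁴ = 3.559×10⁻⁶ N.

F ≈ 3.56×10⁻⁶ N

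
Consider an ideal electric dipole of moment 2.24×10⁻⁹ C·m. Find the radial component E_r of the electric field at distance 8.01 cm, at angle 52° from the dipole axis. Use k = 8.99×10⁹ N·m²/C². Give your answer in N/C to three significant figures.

For a dipole, E_r = (2kp cosθ)/r³.
kp/r³ = (8.99×10⁹)(2.24×10⁻⁹)/(0.0801)³ = 3.918×10⁴ N/C.
E_r = 2·3.918×10⁴·cos52° = 4.825×10⁴ N/C.

E_r ≈ 4.82×10⁴ N/C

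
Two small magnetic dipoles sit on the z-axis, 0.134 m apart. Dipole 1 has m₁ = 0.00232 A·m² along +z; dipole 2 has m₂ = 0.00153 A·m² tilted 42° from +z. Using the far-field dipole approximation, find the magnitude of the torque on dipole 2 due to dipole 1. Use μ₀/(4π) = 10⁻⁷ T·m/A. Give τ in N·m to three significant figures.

τ ≈ 1.97×10⁻¹⁰ N·m

Dipole B is on the axis of dipole A, so B₁ there is axial: B₁ = (μ₀/4π)·2m₁/r³ along +z.
B₁ = 2(10⁻⁷)(0.00232)/(0.134)³ = 1.928×10⁻⁷ T.
τ = m₂ B₁ sinθ.
τ = (0.00153)(1.928×10⁻⁷)·sin42° = 1.974×10⁻¹⁰ N·m.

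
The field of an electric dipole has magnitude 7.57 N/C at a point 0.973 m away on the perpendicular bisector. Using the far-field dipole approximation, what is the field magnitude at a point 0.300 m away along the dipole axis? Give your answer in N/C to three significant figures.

E ≈ 517 N/C

Dipole fields scale as 1/r³ in the far field.
The axial field is twice the equatorial field at the same r, so the geometry factor is 2/1.
E₂ = E₁ · (2/1) · (r₁/r₂)³ = 7.57 · 2 · (0.973/0.300)³.
(r₁/r₂)³ = (3.243)³ = 34.12.
E₂ ≈ 516.5 N/C.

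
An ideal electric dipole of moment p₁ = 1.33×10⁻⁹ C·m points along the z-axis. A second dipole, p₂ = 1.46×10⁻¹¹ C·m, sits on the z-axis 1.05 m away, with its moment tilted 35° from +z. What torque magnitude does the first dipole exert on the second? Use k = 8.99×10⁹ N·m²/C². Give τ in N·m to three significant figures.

The second dipole sits on the axis of the first, so the field there is axial: E₁ = 2kp₁/r³ along +z.
E₁ = 2(8.99×10⁹)(1.33×10⁻⁹)/(1.05)³ = 20.66 N/C.
Torque on the second dipole: τ = p₂ E₁ sinθ.
τ = (1.46×10⁻¹¹)(20.66)·sin35° = 1.730×10⁻¹⁰ N·m.

τ ≈ 1.73×10⁻¹⁰ N·m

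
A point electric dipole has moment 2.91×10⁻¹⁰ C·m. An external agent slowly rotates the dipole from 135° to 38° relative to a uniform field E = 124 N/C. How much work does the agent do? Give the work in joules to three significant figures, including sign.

W ≈ -5.39×10⁻⁸ J

W_ext = ΔU = U(θ₂) − U(θ₁) = −pE cosθ₂ − (−pE cosθ₁) = pE(cosθ₁ − cosθ₂).
W = (2.91×10⁻¹⁰)(124)·(cos135° − cos38°) = (3.608×10⁻⁸)·(-1.4951) = -5.395×10⁻⁸ J.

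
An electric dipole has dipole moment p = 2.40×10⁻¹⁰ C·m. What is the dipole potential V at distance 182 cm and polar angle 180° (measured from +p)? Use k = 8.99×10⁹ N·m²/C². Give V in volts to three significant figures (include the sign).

The dipole potential is V = kp cosθ / r².
V = (8.99×10⁹)(2.40×10⁻¹⁰)·cos180° / (1.82)² = -0.6514 V.

V ≈ -0.651 V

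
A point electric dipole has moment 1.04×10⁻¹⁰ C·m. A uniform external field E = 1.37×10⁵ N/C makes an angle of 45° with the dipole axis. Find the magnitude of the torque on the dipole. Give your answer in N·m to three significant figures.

Torque on an electric dipole: τ = pE sinθ.
τ = (1.04×10⁻¹⁰)(1.37×10⁵)·sin45° = 1.007×10⁻⁵ N·m.

τ ≈ 1.01×10⁻⁵ N·m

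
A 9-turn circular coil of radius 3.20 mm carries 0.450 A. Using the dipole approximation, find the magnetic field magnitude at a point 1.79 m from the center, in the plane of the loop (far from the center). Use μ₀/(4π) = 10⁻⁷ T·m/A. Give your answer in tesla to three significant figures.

m = NIA = NIπa² = 9·(0.450)·π·(0.00320)² = 1.303×10⁻⁴ A·m².
In the equatorial plane B = (μ₀/4π)·m/r³ (half the axial value).
B = (10⁻⁷)·(1.303×10⁻⁴) / (1.79)³ = 2.272×10⁻¹² T.

B ≈ 2.27×10⁻¹² T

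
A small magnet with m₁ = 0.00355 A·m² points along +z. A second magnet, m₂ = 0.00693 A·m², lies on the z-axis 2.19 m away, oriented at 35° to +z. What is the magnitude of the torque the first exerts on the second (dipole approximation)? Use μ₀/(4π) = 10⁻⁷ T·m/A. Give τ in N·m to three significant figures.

Dipole B is on the axis of dipole A, so B₁ there is axial: B₁ = (μ₀/4π)·2m₁/r³ along +z.
B₁ = 2(10⁻⁷)(0.00355)/(2.19)³ = 6.760×10⁻¹¹ T.
τ = m₂ B₁ sinθ.
τ = (0.00693)(6.760×10⁻¹¹)·sin35° = 2.687×10⁻¹³ N·m.

τ ≈ 2.69×10⁻¹³ N·m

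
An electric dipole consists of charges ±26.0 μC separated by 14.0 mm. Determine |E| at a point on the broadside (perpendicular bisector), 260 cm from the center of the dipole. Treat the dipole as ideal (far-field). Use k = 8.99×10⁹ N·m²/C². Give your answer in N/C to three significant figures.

Dipole moment p = qd = (2.60×10⁻⁵ C)(0.0140 m) = 3.64×10⁻⁷ C·m.
In the equatorial plane E = kp/r³.
E = (8.99×10⁹)(3.64×10⁻⁷) / (2.60)³ = 186.2 N/C.

E ≈ 186 N/C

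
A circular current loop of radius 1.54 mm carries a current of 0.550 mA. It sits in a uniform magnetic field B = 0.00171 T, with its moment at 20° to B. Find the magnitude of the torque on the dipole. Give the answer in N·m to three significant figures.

Magnetic moment m = IA = Iπa² = (5.50×10⁻⁴)·π·(0.00154)² = 4.098×10⁻⁹ A·m².
Torque on a magnetic dipole: τ = mB sinθ.
τ = (4.098×10⁻⁹)(0.00171)·sin20° = 2.397×10⁻¹² N·m.

τ ≈ 2.40×10⁻¹² N·m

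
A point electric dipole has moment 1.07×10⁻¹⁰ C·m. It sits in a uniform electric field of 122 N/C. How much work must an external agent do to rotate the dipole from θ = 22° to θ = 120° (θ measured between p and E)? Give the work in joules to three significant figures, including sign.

W_ext = ΔU = U(θ₂) − U(θ₁) = −pE cosθ₂ − (−pE cosθ₁) = pE(cosθ₁ − cosθ₂).
W = (1.07×10⁻¹⁰)(122)·(cos22° − cos120°) = (1.305×10⁻⁸)·(+1.4272) = 1.863×10⁻⁸ J.

W ≈ 1.86×10⁻⁸ J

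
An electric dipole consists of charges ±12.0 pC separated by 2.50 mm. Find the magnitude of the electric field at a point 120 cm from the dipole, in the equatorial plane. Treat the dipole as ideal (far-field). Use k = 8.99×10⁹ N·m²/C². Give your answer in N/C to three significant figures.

Dipole moment p = qd = (1.20×10⁻¹¹ C)(0.00250 m) = 3.00×10⁻¹⁴ C·m.
In the equatorial plane E = kp/r³.
E = (8.99×10⁹)(3.00×10⁻¹⁴) / (1.20)³ = 1.561×10⁻⁴ N/C.

E ≈ 1.56×10⁻⁴ N/C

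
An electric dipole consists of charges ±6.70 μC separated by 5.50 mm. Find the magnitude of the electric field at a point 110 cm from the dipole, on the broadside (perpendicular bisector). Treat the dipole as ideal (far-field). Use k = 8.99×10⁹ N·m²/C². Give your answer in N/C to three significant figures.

E ≈ 249 N/C

Dipole moment p = qd = (6.70×10⁻⁶ C)(0.00550 m) = 3.685×10⁻⁸ C·m.
On the perpendicular bisector E = kp/r³ (half the axial value at the same distance).
E = (8.99×10⁹)(3.685×10⁻⁸) / (1.10)³ = 248.9 N/C.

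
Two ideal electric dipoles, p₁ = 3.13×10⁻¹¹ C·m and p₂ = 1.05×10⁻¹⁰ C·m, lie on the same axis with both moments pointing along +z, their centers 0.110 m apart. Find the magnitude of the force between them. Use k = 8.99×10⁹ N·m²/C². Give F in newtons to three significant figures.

F ≈ 1.21×10⁻⁶ N

On-axis field of dipole 1 at distance r: E = 2kp₁/r³. Force on dipole 2 is F = p₂·dE/dr (gradient along axis).
dE/dr = −6kp₁/r⁴, so |F| = 6kp₁p₂/r⁴ (attractive for aligned moments).
F = 6(8.99×10⁹)(3.13×10⁻¹¹)(1.05×10⁻¹⁰)/(0.110)⁴ = 1.211×10⁻⁶ N.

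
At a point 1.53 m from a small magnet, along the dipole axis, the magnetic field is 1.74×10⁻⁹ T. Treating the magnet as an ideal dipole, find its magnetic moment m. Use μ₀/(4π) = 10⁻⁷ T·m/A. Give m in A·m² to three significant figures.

m ≈ 0.0312 A·m²

On axis B = (μ₀/4π)·2m/r³, so m = Br³·4π/(μ₀·2).
m = (1.74×10⁻⁹)·(1.53)³ / (2·10⁻⁷) = 0.03116 A·m².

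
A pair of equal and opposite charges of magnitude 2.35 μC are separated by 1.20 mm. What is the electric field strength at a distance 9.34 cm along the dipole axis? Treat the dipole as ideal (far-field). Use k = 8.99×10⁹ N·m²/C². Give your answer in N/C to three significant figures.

Dipole moment p = qd = (2.35×10⁻⁶ C)(0.00120 m) = 2.82×10⁻⁹ C·m.
On the dipole axis E = 2kp/r³.
E = 2·(8.99×10⁹)(2.82×10⁻⁹) / (0.0934)³ = 6.223×10⁴ N/C.

E ≈ 6.22×10⁴ N/C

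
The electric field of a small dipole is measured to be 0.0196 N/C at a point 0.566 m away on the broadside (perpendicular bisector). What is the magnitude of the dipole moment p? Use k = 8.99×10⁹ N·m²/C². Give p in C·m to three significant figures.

In the equatorial plane E = kp/r³, so p = Er³/(k).
p = (0.0196)·(0.566)³ / (8.99×10⁹) = 3.953×10⁻¹³ C·m.

p ≈ 3.95×10⁻¹³ C·m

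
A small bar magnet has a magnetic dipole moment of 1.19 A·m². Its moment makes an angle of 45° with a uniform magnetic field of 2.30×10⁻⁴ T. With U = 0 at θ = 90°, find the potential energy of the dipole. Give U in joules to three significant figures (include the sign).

U = −m·B = −mB cosθ.
U = −(1.19)(2.30×10⁻⁴)·cos45° = -1.935×10⁻⁴ J.

U ≈ -1.94×10⁻⁴ J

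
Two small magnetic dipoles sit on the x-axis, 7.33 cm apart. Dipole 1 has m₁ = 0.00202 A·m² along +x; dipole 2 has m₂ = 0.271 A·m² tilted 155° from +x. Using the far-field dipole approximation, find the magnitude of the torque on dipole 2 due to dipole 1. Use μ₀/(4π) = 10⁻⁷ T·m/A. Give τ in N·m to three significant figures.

Dipole B is on the axis of dipole A, so B₁ there is axial: B₁ = (μ₀/4π)·2m₁/r³ along +x.
B₁ = 2(10⁻⁷)(0.00202)/(0.0733)³ = 1.026×10⁻⁶ T.
τ = m₂ B₁ sinθ.
τ = (0.271)(1.026×10⁻⁶)·sin155° = 1.175×10⁻⁷ N·m.

τ ≈ 1.17×10⁻⁷ N·m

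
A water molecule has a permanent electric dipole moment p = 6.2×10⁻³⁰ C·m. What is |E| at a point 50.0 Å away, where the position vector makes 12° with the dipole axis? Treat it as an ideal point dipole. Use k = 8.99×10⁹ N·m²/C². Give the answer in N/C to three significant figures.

E ≈ 8.77×10⁵ N/C

At angle θ the dipole field magnitude is E = (kp/r³)·√(1 + 3cos²θ).
kp/r³ = (8.99×10⁹)(6.20×10⁻³⁰) / (5.00×10⁻⁹)³ = 4.459×10⁵ N/C.
√(1 + 3cos²12°) = √(1 + 3·0.9568) = √3.8703 ≈ 1.9673.
E ≈ 4.459×10⁵ × 1.967 = 8.772×10⁵ N/C.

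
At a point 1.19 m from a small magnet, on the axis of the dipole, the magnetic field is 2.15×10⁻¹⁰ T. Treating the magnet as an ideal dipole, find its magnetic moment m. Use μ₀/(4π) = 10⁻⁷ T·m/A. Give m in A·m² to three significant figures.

On axis B = (μ₀/4π)·2m/r³, so m = Br³·4π/(μ₀·2).
m = (2.15×10⁻¹⁰)·(1.19)³ / (2·10⁻⁷) = 0.001812 A·m².

m ≈ 0.00181 A·m²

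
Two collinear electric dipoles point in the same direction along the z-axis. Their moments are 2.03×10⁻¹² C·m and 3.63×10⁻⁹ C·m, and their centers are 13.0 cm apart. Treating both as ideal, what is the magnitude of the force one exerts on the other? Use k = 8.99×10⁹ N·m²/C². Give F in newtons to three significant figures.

On-axis field of dipole 1 at distance r: E = 2kp₁/r³. Force on dipole 2 is F = p₂·dE/dr (gradient along axis).
dE/dr = −6kp₁/r⁴, so |F| = 6kp₁p₂/r⁴ (attractive for aligned moments).
F = 6(8.99×10⁹)(2.03×10⁻¹²)(3.63×10⁻⁹)/(0.130)⁴ = 1.392×10⁻⁶ N.

F ≈ 1.39×10⁻⁶ N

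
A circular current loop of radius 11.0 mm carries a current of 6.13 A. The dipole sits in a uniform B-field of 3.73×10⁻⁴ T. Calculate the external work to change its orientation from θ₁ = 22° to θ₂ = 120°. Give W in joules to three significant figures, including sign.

Magnetic moment m = IA = Iπa² = (6.13)·π·(0.0110)² = 0.00233 A·m².
W_ext = ΔU = −mB cosθ₂ + mB cosθ₁ = mB(cosθ₁ − cosθ₂).
W = (0.00233)(3.73×10⁻⁴)·(cos22° − cos120°) = (8.691×10⁻⁷)·(+1.4272) = 1.240×10⁻⁶ J.

W ≈ 1.24×10⁻⁶ J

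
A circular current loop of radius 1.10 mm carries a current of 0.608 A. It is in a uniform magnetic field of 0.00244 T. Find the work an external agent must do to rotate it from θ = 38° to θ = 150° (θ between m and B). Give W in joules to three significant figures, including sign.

W ≈ 9.33×10⁻⁹ J

Magnetic moment m = IA = Iπa² = (0.608)·π·(0.00110)² = 2.311×10⁻⁶ A·m².
W_ext = ΔU = −mB cosθ₂ + mB cosθ₁ = mB(cosθ₁ − cosθ₂).
W = (2.311×10⁻⁶)(0.00244)·(cos38° − cos150°) = (5.639×10⁻⁹)·(+1.6540) = 9.327×10⁻⁹ J.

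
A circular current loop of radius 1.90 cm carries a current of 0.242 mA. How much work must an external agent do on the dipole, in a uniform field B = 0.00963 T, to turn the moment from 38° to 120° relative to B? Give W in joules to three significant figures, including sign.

Magnetic moment m = IA = Iπa² = (2.42×10⁻⁴)·π·(0.0190)² = 2.745×10⁻⁷ A·m².
W_ext = ΔU = −mB cosθ₂ + mB cosθ₁ = mB(cosθ₁ − cosθ₂).
W = (2.745×10⁻⁷)(0.00963)·(cos38° − cos120°) = (2.643×10⁻⁹)·(+1.2880) = 3.405×10⁻⁹ J.

W ≈ 3.40×10⁻⁹ J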